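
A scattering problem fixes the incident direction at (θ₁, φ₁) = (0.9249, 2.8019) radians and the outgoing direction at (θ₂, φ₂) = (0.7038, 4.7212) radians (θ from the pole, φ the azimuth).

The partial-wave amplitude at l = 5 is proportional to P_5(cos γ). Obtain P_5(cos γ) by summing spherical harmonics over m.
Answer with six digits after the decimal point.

Addition theorem: P_5(cos γ) = (4π/11) Σ_m Y*_{lm}(Ω₁) Y_{lm}(Ω₂), m = −5…5:
  [-5]  conj(Y_{5,-5})(Ω₁) = +0.019190+0.149497i ; Y_{5,-5}(Ω₂) = +0.002320+0.052619i ; Δ = -0.007822+0.001357i
  [-4]  conj(Y_{5,-4})(Ω₁) = +0.075603-0.351214i ; Y_{5,-4}(Ω₂) = +0.196104-0.006914i ; Δ = +0.012398-0.069397i
  [-3]  conj(Y_{5,-3})(Ω₁) = -0.208752+0.339174i ; Y_{5,-3}(Ω₂) = -0.010484-0.396518i ; Δ = +0.136677+0.079218i
  [-2]  conj(Y_{5,-2})(Ω₁) = +0.043980-0.035520i ; Y_{5,-2}(Ω₂) = -0.402339+0.007091i ; Δ = -0.017443+0.014603i
  [-1]  conj(Y_{5,-1})(Ω₁) = +0.317283-0.112125i ; Y_{5,-1}(Ω₂) = -0.000078-0.008862i ; Δ = -0.001018-0.002803i
  [+0]  conj(Y_{5,0})(Ω₁) = -0.147234-0.000000i ; Y_{5,0}(Ω₂) = -0.392569+0.000000i ; Δ = +0.057799+0.000000i
  [+1]  conj(Y_{5,1})(Ω₁) = -0.317283-0.112125i ; Y_{5,1}(Ω₂) = +0.000078-0.008862i ; Δ = -0.001018+0.002803i
  [+2]  conj(Y_{5,2})(Ω₁) = +0.043980+0.035520i ; Y_{5,2}(Ω₂) = -0.402339-0.007091i ; Δ = -0.017443-0.014603i
  [+3]  conj(Y_{5,3})(Ω₁) = +0.208752+0.339174i ; Y_{5,3}(Ω₂) = +0.010484-0.396518i ; Δ = +0.136677-0.079218i
  [+4]  conj(Y_{5,4})(Ω₁) = +0.075603+0.351214i ; Y_{5,4}(Ω₂) = +0.196104+0.006914i ; Δ = +0.012398+0.069397i
  [+5]  conj(Y_{5,5})(Ω₁) = -0.019190+0.149497i ; Y_{5,5}(Ω₂) = -0.002320+0.052619i ; Δ = -0.007822-0.001357i
Σ over m = +0.303382+0.000000i; ×(4π/11) → +0.346583+0.000000i. Real part: 0.346583

0.346583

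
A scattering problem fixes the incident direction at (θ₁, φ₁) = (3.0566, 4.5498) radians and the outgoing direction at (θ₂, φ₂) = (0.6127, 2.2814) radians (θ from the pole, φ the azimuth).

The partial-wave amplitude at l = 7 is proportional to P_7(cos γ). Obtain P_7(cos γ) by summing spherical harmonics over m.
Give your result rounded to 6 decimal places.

0.384690

Addition theorem: P_7(cos γ) = (4π/15) Σ_m Y*_{lm}(Ω₁) Y_{lm}(Ω₂), m = −7…7:
  [-7]  conj(Y_{7,-7})(Ω₁) = +0.000000+0.000000i ; Y_{7,-7}(Ω₂) = -0.010047+0.002692i ; Δ = -0.000000-0.000000i
  [-6]  conj(Y_{7,-6})(Ω₁) = +0.000000-0.000001i ; Y_{7,-6}(Ω₂) = +0.024020-0.049883i ; Δ = -0.000000-0.000000i
  [-5]  conj(Y_{7,-5})(Ω₁) = -0.000014-0.000013i ; Y_{7,-5}(Ω₂) = +0.071075+0.162894i ; Δ = +0.000001-0.000003i
  [-4]  conj(Y_{7,-4})(Ω₁) = -0.000299+0.000228i ; Y_{7,-4}(Ω₂) = -0.357701-0.110328i ; Δ = +0.000132-0.000048i
  [-3]  conj(Y_{7,-3})(Ω₁) = +0.002487+0.004689i ; Y_{7,-3}(Ω₂) = +0.407677-0.256169i ; Δ = +0.002215+0.001274i
  [-2]  conj(Y_{7,-2})(Ω₁) = +0.049756-0.016775i ; Y_{7,-2}(Ω₂) = -0.034284+0.227475i ; Δ = +0.002110+0.011893i
  [-1]  conj(Y_{7,-1})(Ω₁) = -0.053478-0.326012i ; Y_{7,-1}(Ω₂) = +0.186012+0.216148i ; Δ = +0.060519-0.072201i
  [+0]  conj(Y_{7,0})(Ω₁) = -0.984786-0.000000i ; Y_{7,0}(Ω₂) = -0.334320+0.000000i ; Δ = +0.329234+0.000000i
  [+1]  conj(Y_{7,1})(Ω₁) = +0.053478-0.326012i ; Y_{7,1}(Ω₂) = -0.186012+0.216148i ; Δ = +0.060519+0.072201i
  [+2]  conj(Y_{7,2})(Ω₁) = +0.049756+0.016775i ; Y_{7,2}(Ω₂) = -0.034284-0.227475i ; Δ = +0.002110-0.011893i
  [+3]  conj(Y_{7,3})(Ω₁) = -0.002487+0.004689i ; Y_{7,3}(Ω₂) = -0.407677-0.256169i ; Δ = +0.002215-0.001274i
  [+4]  conj(Y_{7,4})(Ω₁) = -0.000299-0.000228i ; Y_{7,4}(Ω₂) = -0.357701+0.110328i ; Δ = +0.000132+0.000048i
  [+5]  conj(Y_{7,5})(Ω₁) = +0.000014-0.000013i ; Y_{7,5}(Ω₂) = -0.071075+0.162894i ; Δ = +0.000001+0.000003i
  [+6]  conj(Y_{7,6})(Ω₁) = +0.000000+0.000001i ; Y_{7,6}(Ω₂) = +0.024020+0.049883i ; Δ = -0.000000+0.000000i
  [+7]  conj(Y_{7,7})(Ω₁) = -0.000000+0.000000i ; Y_{7,7}(Ω₂) = +0.010047+0.002692i ; Δ = -0.000000+0.000000i
Σ over m = +0.459190+0.000000i; ×(4π/15) → +0.384690+0.000000i. Real part: 0.384690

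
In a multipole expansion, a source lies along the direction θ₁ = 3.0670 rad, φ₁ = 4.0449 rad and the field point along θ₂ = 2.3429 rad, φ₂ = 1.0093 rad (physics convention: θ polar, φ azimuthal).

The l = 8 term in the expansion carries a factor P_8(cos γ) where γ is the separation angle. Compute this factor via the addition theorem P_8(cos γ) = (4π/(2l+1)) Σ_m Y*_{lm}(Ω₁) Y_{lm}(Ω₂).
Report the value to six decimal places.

Term-by-term m-sum for l=8 (normalisation 4π/17 = 0.739198):
  [-8]  conj(Y_{8,-8})(Ω₁) = +0.000000+0.000000i ; Y_{8,-8}(Ω₂) = -0.007823-0.034914i ; Δ = +0.000000-0.000000i
  [-7]  conj(Y_{8,-7})(Ω₁) = +0.000000+0.000000i ; Y_{8,-7}(Ω₂) = -0.098886+0.098199i ; Δ = -0.000000+0.000000i
  [-6]  conj(Y_{8,-6})(Ω₁) = +0.000001-0.000001i ; Y_{8,-6}(Ω₂) = +0.312479+0.072304i ; Δ = +0.000000-0.000000i
  [-5]  conj(Y_{8,-5})(Ω₁) = -0.000004-0.000022i ; Y_{8,-5}(Ω₂) = -0.151018-0.435054i ; Δ = -0.000009+0.000005i
  [-4]  conj(Y_{8,-4})(Ω₁) = -0.000366-0.000187i ; Y_{8,-4}(Ω₂) = -0.208526+0.260418i ; Δ = +0.000125-0.000056i
  [-3]  conj(Y_{8,-3})(Ω₁) = -0.005145+0.002370i ; Y_{8,-3}(Ω₂) = -0.092602-0.010574i ; Δ = +0.000501-0.000165i
  [-2]  conj(Y_{8,-2})(Ω₁) = -0.012988+0.054050i ; Y_{8,-2}(Ω₂) = +0.166752+0.347148i ; Δ = -0.020929+0.004504i
  [-1]  conj(Y_{8,-1})(Ω₁) = +0.216732+0.274979i ; Y_{8,-1}(Ω₂) = +0.047276-0.075157i ; Δ = +0.030913-0.003289i
  [+0]  conj(Y_{8,0})(Ω₁) = +1.049476-0.000000i ; Y_{8,0}(Ω₂) = +0.359356+0.000000i ; Δ = +0.377135+0.000000i
  [+1]  conj(Y_{8,1})(Ω₁) = -0.216732+0.274979i ; Y_{8,1}(Ω₂) = -0.047276-0.075157i ; Δ = +0.030913+0.003289i
  [+2]  conj(Y_{8,2})(Ω₁) = -0.012988-0.054050i ; Y_{8,2}(Ω₂) = +0.166752-0.347148i ; Δ = -0.020929-0.004504i
  [+3]  conj(Y_{8,3})(Ω₁) = +0.005145+0.002370i ; Y_{8,3}(Ω₂) = +0.092602-0.010574i ; Δ = +0.000501+0.000165i
  [+4]  conj(Y_{8,4})(Ω₁) = -0.000366+0.000187i ; Y_{8,4}(Ω₂) = -0.208526-0.260418i ; Δ = +0.000125+0.000056i
  [+5]  conj(Y_{8,5})(Ω₁) = +0.000004-0.000022i ; Y_{8,5}(Ω₂) = +0.151018-0.435054i ; Δ = -0.000009-0.000005i
  [+6]  conj(Y_{8,6})(Ω₁) = +0.000001+0.000001i ; Y_{8,6}(Ω₂) = +0.312479-0.072304i ; Δ = +0.000000+0.000000i
  [+7]  conj(Y_{8,7})(Ω₁) = -0.000000+0.000000i ; Y_{8,7}(Ω₂) = +0.098886+0.098199i ; Δ = -0.000000-0.000000i
  [+8]  conj(Y_{8,8})(Ω₁) = +0.000000-0.000000i ; Y_{8,8}(Ω₂) = -0.007823+0.034914i ; Δ = +0.000000+0.000000i
Accumulated sum +0.398339+0.000000i; after 4π/(2l+1) scaling, +0.294451+0.000000i ⇒ P_8 = 0.294451

0.294451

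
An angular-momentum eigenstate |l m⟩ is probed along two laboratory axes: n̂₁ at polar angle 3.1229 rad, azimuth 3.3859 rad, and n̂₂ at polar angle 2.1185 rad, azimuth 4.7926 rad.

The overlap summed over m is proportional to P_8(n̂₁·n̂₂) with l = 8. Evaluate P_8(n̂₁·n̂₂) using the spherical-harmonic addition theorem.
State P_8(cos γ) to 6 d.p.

Summing Y*_{l m}(θ₁,φ₁)·Y_{l m}(θ₂,φ₂) over m ∈ [−8, 8]; prefactor 4π/(2·8+1) = 0.739198:
  m=-8: -0.00000 + 0.00000j × 0.11652 - 0.08706j = 0.00000 + 0.00000j  (running Σ = 0.00000 + 0.00000j)
  m=-7: -0.00000 + 0.00000j × 0.18894 + 0.30038j = -0.00000 + 0.00000j  (running Σ = -0.00000 + 0.00000j)
  m=-6: 0.00000 + 0.00000j × -0.39625 + 0.20693j = -0.00000 - 0.00000j  (running Σ = -0.00000 - 0.00000j)
  m=-5: 0.00000 + 0.00000j × -0.08002 - 0.18870j = 0.00000 - 0.00000j  (running Σ = 0.00000 - 0.00000j)
  m=-4: 0.00000 + 0.00000j × -0.21673 + 0.07202j = -0.00000 - 0.00000j  (running Σ = -0.00000 - 0.00000j)
  m=-3: 0.00007 + 0.00006j × -0.07976 - 0.32504j = 0.00001 - 0.00003j  (running Σ = 0.00001 - 0.00003j)
  m=-2: 0.00318 + 0.00169j × -0.06613 + 0.01070j = -0.00023 - 0.00008j  (running Σ = -0.00021 - 0.00010j)
  m=-1: 0.08922 + 0.02224j × -0.02760 - 0.34341j = 0.00518 - 0.03125j  (running Σ = 0.00496 - 0.03136j)
  m=0: 1.15580 + 0.00000j × -0.01652 + 0.00000j = -0.01909 + 0.00000j  (running Σ = -0.01413 - 0.03136j)
  m=1: -0.08922 + 0.02224j × 0.02760 - 0.34341j = 0.00518 + 0.03125j  (running Σ = -0.00896 - 0.00010j)
  m=2: 0.00318 - 0.00169j × -0.06613 - 0.01070j = -0.00023 + 0.00008j  (running Σ = -0.00919 - 0.00003j)
  m=3: -0.00007 + 0.00006j × 0.07976 - 0.32504j = 0.00001 + 0.00003j  (running Σ = -0.00917 - 0.00000j)
  m=4: 0.00000 - 0.00000j × -0.21673 - 0.07202j = -0.00000 + 0.00000j  (running Σ = -0.00917 - 0.00000j)
  m=5: -0.00000 + 0.00000j × 0.08002 - 0.18870j = 0.00000 + 0.00000j  (running Σ = -0.00917 - 0.00000j)
  m=6: 0.00000 - 0.00000j × -0.39625 - 0.20693j = -0.00000 + 0.00000j  (running Σ = -0.00917 + 0.00000j)
  m=7: 0.00000 + 0.00000j × -0.18894 + 0.30038j = -0.00000 - 0.00000j  (running Σ = -0.00917 + 0.00000j)
  m=8: -0.00000 - 0.00000j × 0.11652 + 0.08706j = 0.00000 - 0.00000j  (running Σ = -0.00917 - 0.00000j)
Total Σ_m = -0.00917 - 0.00000j. Multiply by 0.739198: -0.00678 - 0.00000j. P_8(cos γ) = -0.006780

-0.006780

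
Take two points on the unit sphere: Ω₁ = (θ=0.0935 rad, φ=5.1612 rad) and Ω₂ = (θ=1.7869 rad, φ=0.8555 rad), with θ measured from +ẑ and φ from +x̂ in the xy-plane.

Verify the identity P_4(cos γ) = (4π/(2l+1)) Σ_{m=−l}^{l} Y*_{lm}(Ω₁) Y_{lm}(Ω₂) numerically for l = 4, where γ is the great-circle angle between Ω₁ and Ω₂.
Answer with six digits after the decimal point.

0.158416

Summing Y*_{l m}(θ₁,φ₁)·Y_{l m}(θ₂,φ₂) over m ∈ [−4, 4]; prefactor 4π/(2·4+1) = 1.396263:
  term(m=-4) = -0.000001-0.000014i   from Y*(Ω₁)=-0.000007+0.000033i, Y(Ω₂)=-0.387043+0.111467i
  term(m=-3) = -0.000238-0.000087i   from Y*(Ω₁)=-0.000989+0.000226i, Y(Ω₂)=+0.209865+0.136030i
  term(m=-2) = +0.002575-0.002723i   from Y*(Ω₁)=-0.010797-0.013540i, Y(Ω₂)=+0.030245+0.214303i
  term(m=-1) = -0.018183-0.042217i   from Y*(Ω₁)=+0.075160-0.156067i, Y(Ω₂)=+0.174033-0.200318i
  term(m=+0) = +0.145150+0.000000i   from Y*(Ω₁)=+0.809681-0.000000i, Y(Ω₂)=+0.179268+0.000000i
  term(m=+1) = -0.018183+0.042217i   from Y*(Ω₁)=-0.075160-0.156067i, Y(Ω₂)=-0.174033-0.200318i
  term(m=+2) = +0.002575+0.002723i   from Y*(Ω₁)=-0.010797+0.013540i, Y(Ω₂)=+0.030245-0.214303i
  term(m=+3) = -0.000238+0.000087i   from Y*(Ω₁)=+0.000989+0.000226i, Y(Ω₂)=-0.209865+0.136030i
  term(m=+4) = -0.000001+0.000014i   from Y*(Ω₁)=-0.000007-0.000033i, Y(Ω₂)=-0.387043-0.111467i
Total Σ_m = +0.113457-0.000000i. Multiply by 1.396263: +0.158416-0.000000i. P_4(cos γ) = 0.158416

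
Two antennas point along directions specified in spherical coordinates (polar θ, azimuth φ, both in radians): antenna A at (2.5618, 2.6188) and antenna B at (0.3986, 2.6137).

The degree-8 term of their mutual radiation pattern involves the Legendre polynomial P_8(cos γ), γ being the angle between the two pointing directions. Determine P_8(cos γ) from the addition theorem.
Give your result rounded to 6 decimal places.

0.098057

Addition theorem: P_8(cos γ) = (4π/17) Σ_m Y*_{lm}(Ω₁) Y_{lm}(Ω₂), m = −8…8:
  [-8]  conj(Y_{8,-8})(Ω₁) = -0.00211 + 0.00361j ; Y_{8,-8}(Ω₂) = -0.00012 - 0.00023j ; Δ = 0.00000 + 0.00000j
  [-7]  conj(Y_{8,-7})(Ω₁) = -0.02220 + 0.01265j ; Y_{8,-7}(Ω₂) = 0.00214 + 0.00133j ; Δ = -0.00006 - 0.00000j
  [-6]  conj(Y_{8,-6})(Ω₁) = -0.09666 - 0.00047j ; Y_{8,-6}(Ω₂) = -0.01510 - 0.00039j ; Δ = 0.00146 + 0.00004j
  [-5]  conj(Y_{8,-5})(Ω₁) = -0.21749 - 0.12674j ; Y_{8,-5}(Ω₂) = 0.05636 - 0.03094j ; Δ = -0.01618 - 0.00041j
  [-4]  conj(Y_{8,-4})(Ω₁) = -0.22184 - 0.38712j ; Y_{8,-4}(Ω₂) = -0.10200 + 0.16986j ; Δ = 0.08838 + 0.00180j
  [-3]  conj(Y_{8,-3})(Ω₁) = 0.00113 - 0.46932j ; Y_{8,-3}(Ω₂) = 0.00549 - 0.42600j ; Δ = -0.19992 - 0.00306j
  [-2]  conj(Y_{8,-2})(Ω₁) = 0.05208 - 0.08987j ; Y_{8,-2}(Ω₂) = 0.27494 + 0.48580j ; Δ = 0.05798 + 0.00059j
  [-1]  conj(Y_{8,-1})(Ω₁) = -0.32914 + 0.18967j ; Y_{8,-1}(Ω₂) = -0.19006 - 0.11082j ; Δ = 0.08358 + 0.00043j
  [+0]  conj(Y_{8,0})(Ω₁) = -0.23915 + 0.00000j ; Y_{8,0}(Ω₂) = -0.42727 + 0.00000j ; Δ = 0.10218 + 0.00000j
  [+1]  conj(Y_{8,1})(Ω₁) = 0.32914 + 0.18967j ; Y_{8,1}(Ω₂) = 0.19006 - 0.11082j ; Δ = 0.08358 - 0.00043j
  [+2]  conj(Y_{8,2})(Ω₁) = 0.05208 + 0.08987j ; Y_{8,2}(Ω₂) = 0.27494 - 0.48580j ; Δ = 0.05798 - 0.00059j
  [+3]  conj(Y_{8,3})(Ω₁) = -0.00113 - 0.46932j ; Y_{8,3}(Ω₂) = -0.00549 - 0.42600j ; Δ = -0.19992 + 0.00306j
  [+4]  conj(Y_{8,4})(Ω₁) = -0.22184 + 0.38712j ; Y_{8,4}(Ω₂) = -0.10200 - 0.16986j ; Δ = 0.08838 - 0.00180j
  [+5]  conj(Y_{8,5})(Ω₁) = 0.21749 - 0.12674j ; Y_{8,5}(Ω₂) = -0.05636 - 0.03094j ; Δ = -0.01618 + 0.00041j
  [+6]  conj(Y_{8,6})(Ω₁) = -0.09666 + 0.00047j ; Y_{8,6}(Ω₂) = -0.01510 + 0.00039j ; Δ = 0.00146 - 0.00004j
  [+7]  conj(Y_{8,7})(Ω₁) = 0.02220 + 0.01265j ; Y_{8,7}(Ω₂) = -0.00214 + 0.00133j ; Δ = -0.00006 + 0.00000j
  [+8]  conj(Y_{8,8})(Ω₁) = -0.00211 - 0.00361j ; Y_{8,8}(Ω₂) = -0.00012 + 0.00023j ; Δ = 0.00000 - 0.00000j
Σ over m = 0.13265 - 0.00000j; ×(4π/17) → 0.09806 - 0.00000j. Real part: 0.098057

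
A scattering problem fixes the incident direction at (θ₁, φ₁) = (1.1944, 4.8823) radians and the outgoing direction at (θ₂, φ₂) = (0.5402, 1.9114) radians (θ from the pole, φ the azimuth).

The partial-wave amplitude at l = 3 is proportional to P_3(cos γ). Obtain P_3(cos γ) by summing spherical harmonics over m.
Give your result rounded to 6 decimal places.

Addition theorem: P_3(cos γ) = (4π/7) Σ_m Y*_{lm}(Ω₁) Y_{lm}(Ω₂), m = −3…3:
  m=-3: Y*=-0.163750+0.292930i  Y=+0.048419+0.029618i  product -0.016605+0.009333i
  m=-2: Y*=-0.306319-0.108295i  Y=-0.180092+0.145994i  product +0.070976-0.025218i
  m=-1: Y*=-0.016490+0.096113i  Y=-0.148664-0.419462i  product +0.042767-0.007372i
  m=+0: Y*=-0.318843-0.000000i  Y=+0.216806+0.000000i  product -0.069127-0.000000i
  m=+1: Y*=+0.016490+0.096113i  Y=+0.148664-0.419462i  product +0.042767+0.007372i
  m=+2: Y*=-0.306319+0.108295i  Y=-0.180092-0.145994i  product +0.070976+0.025218i
  m=+3: Y*=+0.163750+0.292930i  Y=-0.048419+0.029618i  product -0.016605-0.009333i
Total Σ_m = +0.125150+0.000000i. Multiply by 1.795196: +0.224669+0.000000i. P_3(cos γ) = 0.224669

0.224669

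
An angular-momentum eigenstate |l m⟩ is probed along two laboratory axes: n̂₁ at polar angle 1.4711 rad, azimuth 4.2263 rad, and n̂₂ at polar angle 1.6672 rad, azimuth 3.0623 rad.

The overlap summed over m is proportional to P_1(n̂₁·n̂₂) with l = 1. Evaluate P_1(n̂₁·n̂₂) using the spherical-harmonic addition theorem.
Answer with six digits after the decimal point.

Term-by-term m-sum for l=1 (normalisation 4π/3 = 4.188790):
  term(m=-1) = 0.04678 + 0.10857j   from Y*(Ω₁)=-0.16060 - 0.30396j, Y(Ω₂)=-0.34281 - 0.02724j
  term(m=+0) = -0.00229 + 0.00000j   from Y*(Ω₁)=0.04863 + 0.00000j, Y(Ω₂)=-0.04703 + 0.00000j
  term(m=+1) = 0.04678 - 0.10857j   from Y*(Ω₁)=0.16060 - 0.30396j, Y(Ω₂)=0.34281 - 0.02724j
Accumulated sum 0.09127 + 0.00000j; after 4π/(2l+1) scaling, 0.38230 + 0.00000j ⇒ P_1 = 0.382296

0.382296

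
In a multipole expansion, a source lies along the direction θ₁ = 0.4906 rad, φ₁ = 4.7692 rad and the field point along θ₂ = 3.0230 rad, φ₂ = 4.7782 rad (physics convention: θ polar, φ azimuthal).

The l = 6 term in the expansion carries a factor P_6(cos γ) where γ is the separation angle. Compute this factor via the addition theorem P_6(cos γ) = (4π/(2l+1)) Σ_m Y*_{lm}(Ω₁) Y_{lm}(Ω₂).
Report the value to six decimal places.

-0.411987

Summing Y*_{l m}(θ₁,φ₁)·Y_{l m}(θ₂,φ₂) over m ∈ [−6, 6]; prefactor 4π/(2·6+1) = 0.966644:
  m=-6: (-0.004980, -0.001767) × (-0.000001, 0.000001) = (0.000000, -0.000000)  (running Σ = (0.000000, -0.000000))
  m=-5: (0.009604, -0.032898) × (-0.000012, -0.000036) = (-0.000001, 0.000000)  (running Σ = (-0.000001, 0.000000))
  m=-4: (0.129468, 0.029938) × (0.000665, -0.000179) = (0.000091, -0.000003)  (running Σ = (0.000090, -0.000003))
  m=-3: (-0.056651, 0.329168) × (0.001649, 0.008242) = (-0.002806, 0.000076)  (running Σ = (-0.002716, 0.000073))
  m=-2: (-0.500740, -0.057141) × (-0.069309, 0.009176) = (0.035230, -0.000634)  (running Σ = (0.032514, -0.000562))
  m=-1: (0.015891, -0.279416) × (-0.023880, -0.362340) = (-0.101623, 0.000915)  (running Σ = (-0.069109, 0.000353))
  m=0: (-0.330152, -0.000000) × (0.872278, 0.000000) = (-0.287985, -0.000000)  (running Σ = (-0.357094, 0.000353))
  m=1: (-0.015891, -0.279416) × (0.023880, -0.362340) = (-0.101623, -0.000915)  (running Σ = (-0.458717, -0.000562))
  m=2: (-0.500740, 0.057141) × (-0.069309, -0.009176) = (0.035230, 0.000634)  (running Σ = (-0.423487, 0.000073))
  m=3: (0.056651, 0.329168) × (-0.001649, 0.008242) = (-0.002806, -0.000076)  (running Σ = (-0.426293, -0.000003))
  m=4: (0.129468, -0.029938) × (0.000665, 0.000179) = (0.000091, 0.000003)  (running Σ = (-0.426202, 0.000000))
  m=5: (-0.009604, -0.032898) × (0.000012, -0.000036) = (-0.000001, -0.000000)  (running Σ = (-0.426203, -0.000000))
  m=6: (-0.004980, 0.001767) × (-0.000001, -0.000001) = (0.000000, 0.000000)  (running Σ = (-0.426203, 0.000000))
Total Σ_m = (-0.426203, 0.000000). Multiply by 0.966644: (-0.411987, 0.000000). P_6(cos γ) = -0.411987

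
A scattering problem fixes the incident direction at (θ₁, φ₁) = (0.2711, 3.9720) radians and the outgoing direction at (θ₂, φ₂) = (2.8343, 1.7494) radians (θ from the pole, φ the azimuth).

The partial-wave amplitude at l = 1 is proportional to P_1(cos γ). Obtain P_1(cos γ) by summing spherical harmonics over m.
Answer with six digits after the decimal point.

-0.967481

Summing Y*_{l m}(θ₁,φ₁)·Y_{l m}(θ₂,φ₂) over m ∈ [−1, 1]; prefactor 4π/(2·1+1) = 4.188790:
  m=-1: -0.062412-0.068299i × -0.018566-0.102842i = -0.005865+0.007687i  (running Σ = -0.005865+0.007687i)
  m=0: +0.470757-0.000000i × -0.465714+0.000000i = -0.219238+0.000000i  (running Σ = -0.225104+0.007687i)
  m=1: +0.062412-0.068299i × +0.018566-0.102842i = -0.005865-0.007687i  (running Σ = -0.230969+0.000000i)
Accumulated sum -0.230969+0.000000i; after 4π/(2l+1) scaling, -0.967481+0.000000i ⇒ P_1 = -0.967481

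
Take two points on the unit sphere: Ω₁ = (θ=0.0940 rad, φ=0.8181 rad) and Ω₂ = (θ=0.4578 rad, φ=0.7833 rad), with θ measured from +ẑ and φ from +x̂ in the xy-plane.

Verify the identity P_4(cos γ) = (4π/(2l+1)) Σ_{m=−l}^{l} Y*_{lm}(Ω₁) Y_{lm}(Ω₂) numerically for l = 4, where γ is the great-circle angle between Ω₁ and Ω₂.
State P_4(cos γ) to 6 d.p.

Summing Y*_{l m}(θ₁,φ₁)·Y_{l m}(θ₂,φ₂) over m ∈ [−4, 4]; prefactor 4π/(2·4+1) = 1.396263:
  term(m=-4) = 0.00000 + 0.00000j   from Y*(Ω₁)=-0.00003 - 0.00000j, Y(Ω₂)=-0.01689 - 0.00014j
  term(m=-3) = 0.00010 + 0.00001j   from Y*(Ω₁)=-0.00080 + 0.00065j, Y(Ω₂)=-0.06811 - 0.06898j
  term(m=-2) = 0.00529 + 0.00037j   from Y*(Ω₁)=-0.00114 + 0.01746j, Y(Ω₂)=0.00127 - 0.30272j
  term(m=-1) = 0.08592 + 0.00299j   from Y*(Ω₁)=0.11902 + 0.12707j, Y(Ω₂)=0.34988 - 0.34842j
  term(m=+0) = 0.13029 + 0.00000j   from Y*(Ω₁)=0.80929 + 0.00000j, Y(Ω₂)=0.16099 + 0.00000j
  term(m=+1) = 0.08592 - 0.00299j   from Y*(Ω₁)=-0.11902 + 0.12707j, Y(Ω₂)=-0.34988 - 0.34842j
  term(m=+2) = 0.00529 - 0.00037j   from Y*(Ω₁)=-0.00114 - 0.01746j, Y(Ω₂)=0.00127 + 0.30272j
  term(m=+3) = 0.00010 - 0.00001j   from Y*(Ω₁)=0.00080 + 0.00065j, Y(Ω₂)=0.06811 - 0.06898j
  term(m=+4) = 0.00000 - 0.00000j   from Y*(Ω₁)=-0.00003 + 0.00000j, Y(Ω₂)=-0.01689 + 0.00014j
Total Σ_m = 0.31290 - 0.00000j. Multiply by 1.396263: 0.43688 - 0.00000j. P_4(cos γ) = 0.436885

0.436885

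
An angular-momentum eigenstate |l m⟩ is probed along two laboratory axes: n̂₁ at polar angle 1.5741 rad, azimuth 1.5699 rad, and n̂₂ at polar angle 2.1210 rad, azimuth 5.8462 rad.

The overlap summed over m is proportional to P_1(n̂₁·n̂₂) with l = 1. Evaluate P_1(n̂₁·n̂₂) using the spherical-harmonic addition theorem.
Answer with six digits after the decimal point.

Term-by-term m-sum for l=1 (normalisation 4π/3 = 4.188790):
  m=-1: Y*=0.00031 + 0.34549j  Y=0.26683 + 0.12464j  product -0.04298 + 0.09223j
  m=+0: Y*=-0.00161 + 0.00000j  Y=-0.25547 + 0.00000j  product 0.00041 + 0.00000j
  m=+1: Y*=-0.00031 + 0.34549j  Y=-0.26683 + 0.12464j  product -0.04298 - 0.09223j
Total Σ_m = -0.08555 + 0.00000j. Multiply by 4.188790: -0.35833 + 0.00000j. P_1(cos γ) = -0.358330

-0.358330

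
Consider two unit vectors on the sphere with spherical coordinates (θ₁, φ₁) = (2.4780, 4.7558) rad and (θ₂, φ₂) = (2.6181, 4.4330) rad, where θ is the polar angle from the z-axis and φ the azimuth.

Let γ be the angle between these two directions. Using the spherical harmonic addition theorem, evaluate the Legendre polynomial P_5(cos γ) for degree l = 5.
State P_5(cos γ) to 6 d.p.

0.647984

Summing Y*_{l m}(θ₁,φ₁)·Y_{l m}(θ₂,φ₂) over m ∈ [−5, 5]; prefactor 4π/(2·5+1) = 1.142397:
  [-5]  conj(Y_{5,-5})(Ω₁) = +0.008862-0.040185i ; Y_{5,-5}(Ω₂) = -0.014272+0.002507i ; Δ = -0.000026+0.000596i
  [-4]  conj(Y_{5,-4})(Ω₁) = -0.163928-0.028755i ; Y_{5,-4}(Ω₂) = -0.034763-0.071373i ; Δ = +0.003646+0.012700i
  [-3]  conj(Y_{5,-3})(Ω₁) = -0.048141+0.367563i ; Y_{5,-3}(Ω₂) = +0.184773-0.166234i ; Δ = +0.052206+0.075919i
  [-2]  conj(Y_{5,-2})(Ω₁) = +0.434896+0.037854i ; Y_{5,-2}(Ω₂) = +0.388867+0.243138i ; Δ = +0.159913+0.120460i
  [-1]  conj(Y_{5,-1})(Ω₁) = +0.003422-0.078774i ; Y_{5,-1}(Ω₂) = -0.102176+0.356148i ; Δ = +0.027706+0.009268i
  [+0]  conj(Y_{5,0})(Ω₁) = +0.384914-0.000000i ; Y_{5,0}(Ω₂) = +0.208679+0.000000i ; Δ = +0.080323+0.000000i
  [+1]  conj(Y_{5,1})(Ω₁) = -0.003422-0.078774i ; Y_{5,1}(Ω₂) = +0.102176+0.356148i ; Δ = +0.027706-0.009268i
  [+2]  conj(Y_{5,2})(Ω₁) = +0.434896-0.037854i ; Y_{5,2}(Ω₂) = +0.388867-0.243138i ; Δ = +0.159913-0.120460i
  [+3]  conj(Y_{5,3})(Ω₁) = +0.048141+0.367563i ; Y_{5,3}(Ω₂) = -0.184773-0.166234i ; Δ = +0.052206-0.075919i
  [+4]  conj(Y_{5,4})(Ω₁) = -0.163928+0.028755i ; Y_{5,4}(Ω₂) = -0.034763+0.071373i ; Δ = +0.003646-0.012700i
  [+5]  conj(Y_{5,5})(Ω₁) = -0.008862-0.040185i ; Y_{5,5}(Ω₂) = +0.014272+0.002507i ; Δ = -0.000026-0.000596i
Total Σ_m = +0.567214+0.000000i. Multiply by 1.142397: +0.647984+0.000000i. P_5(cos γ) = 0.647984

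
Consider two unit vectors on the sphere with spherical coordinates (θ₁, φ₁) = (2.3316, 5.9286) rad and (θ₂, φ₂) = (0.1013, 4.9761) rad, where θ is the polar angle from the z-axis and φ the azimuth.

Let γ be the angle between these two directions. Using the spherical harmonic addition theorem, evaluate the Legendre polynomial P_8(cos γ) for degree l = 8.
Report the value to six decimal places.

Summing Y*_{l m}(θ₁,φ₁)·Y_{l m}(θ₂,φ₂) over m ∈ [−8, 8]; prefactor 4π/(2·8+1) = 0.739198:
  m=-8: -0.03723 - 0.01172j × -0.00000 - 0.00000j = 0.00000 + 0.00000j  (running Σ = 0.00000 + 0.00000j)
  m=-7: 0.11747 + 0.09107j × -0.00000 + 0.00000j = -0.00000 - 0.00000j  (running Σ = -0.00000 - 0.00000j)
  m=-6: -0.17605 - 0.28286j × 0.00000 + 0.00001j = 0.00000 - 0.00000j  (running Σ = 0.00000 - 0.00000j)
  m=-5: 0.09268 + 0.45227j × 0.00010 + 0.00003j = -0.00000 + 0.00005j  (running Σ = -0.00000 + 0.00005j)
  m=-4: 0.04709 - 0.30645j × 0.00068 - 0.00120j = -0.00034 - 0.00026j  (running Σ = -0.00034 - 0.00022j)
  m=-3: 0.06067 - 0.10923j × -0.00989 - 0.00978j = -0.00167 + 0.00049j  (running Σ = -0.00200 + 0.00027j)
  m=-2: -0.29101 + 0.24972j × -0.08617 + 0.05019j = 0.01254 - 0.03612j  (running Σ = 0.01054 - 0.03585j)
  m=-1: 0.04990 - 0.01847j × 0.11873 + 0.43976j = 0.01405 + 0.01975j  (running Σ = 0.02459 - 0.01611j)
  m=0: 0.36617 + 0.00000j × 0.95790 + 0.00000j = 0.35075 + 0.00000j  (running Σ = 0.37534 - 0.01611j)
  m=1: -0.04990 - 0.01847j × -0.11873 + 0.43976j = 0.01405 - 0.01975j  (running Σ = 0.38939 - 0.03585j)
  m=2: -0.29101 - 0.24972j × -0.08617 - 0.05019j = 0.01254 + 0.03612j  (running Σ = 0.40193 + 0.00027j)
  m=3: -0.06067 - 0.10923j × 0.00989 - 0.00978j = -0.00167 - 0.00049j  (running Σ = 0.40026 - 0.00022j)
  m=4: 0.04709 + 0.30645j × 0.00068 + 0.00120j = -0.00034 + 0.00026j  (running Σ = 0.39992 + 0.00005j)
  m=5: -0.09268 + 0.45227j × -0.00010 + 0.00003j = -0.00000 - 0.00005j  (running Σ = 0.39992 - 0.00000j)
  m=6: -0.17605 + 0.28286j × 0.00000 - 0.00001j = 0.00000 + 0.00000j  (running Σ = 0.39992 - 0.00000j)
  m=7: -0.11747 + 0.09107j × 0.00000 + 0.00000j = -0.00000 + 0.00000j  (running Σ = 0.39992 + 0.00000j)
  m=8: -0.03723 + 0.01172j × -0.00000 + 0.00000j = 0.00000 - 0.00000j  (running Σ = 0.39992 + 0.00000j)
Σ over m = 0.39992 + 0.00000j; ×(4π/17) → 0.29562 + 0.00000j. Real part: 0.295623

0.295623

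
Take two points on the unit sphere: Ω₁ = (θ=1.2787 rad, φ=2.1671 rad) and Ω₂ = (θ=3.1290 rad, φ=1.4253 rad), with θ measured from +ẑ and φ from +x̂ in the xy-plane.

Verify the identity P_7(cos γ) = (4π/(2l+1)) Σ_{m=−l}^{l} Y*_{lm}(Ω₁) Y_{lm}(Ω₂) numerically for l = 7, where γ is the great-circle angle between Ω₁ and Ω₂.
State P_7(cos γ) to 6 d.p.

0.252383

Term-by-term m-sum for l=7 (normalisation 4π/15 = 0.837758):
  term(m=-7) = 0.00000 - 0.00000j   from Y*(Ω₁)=-0.31712 + 0.18934j, Y(Ω₂)=-0.00000 + 0.00000j
  term(m=-6) = 0.00000 + 0.00000j   from Y*(Ω₁)=0.37663 + 0.17558j, Y(Ω₂)=0.00000 + 0.00000j
  term(m=-5) = -0.00000 - 0.00000j   from Y*(Ω₁)=-0.00367 - 0.02275j, Y(Ω₂)=0.00000 - 0.00000j
  term(m=-4) = -0.00000 + 0.00000j   from Y*(Ω₁)=0.24845 - 0.23444j, Y(Ω₂)=-0.00000 - 0.00000j
  term(m=-3) = 0.00000 - 0.00000j   from Y*(Ω₁)=-0.14130 - 0.03132j, Y(Ω₂)=-0.00001 + 0.00002j
  term(m=-2) = -0.00003 - 0.00034j   from Y*(Ω₁)=-0.10469 - 0.26349j, Y(Ω₂)=0.00114 + 0.00034j
  term(m=-1) = 0.00704 + 0.00645j   from Y*(Ω₁)=-0.10427 + 0.15363j, Y(Ω₂)=0.00746 - 0.05088j
  term(m=+0) = 0.28724 + 0.00000j   from Y*(Ω₁)=-0.26349 + 0.00000j, Y(Ω₂)=-1.09012 + 0.00000j
  term(m=+1) = 0.00704 - 0.00645j   from Y*(Ω₁)=0.10427 + 0.15363j, Y(Ω₂)=-0.00746 - 0.05088j
  term(m=+2) = -0.00003 + 0.00034j   from Y*(Ω₁)=-0.10469 + 0.26349j, Y(Ω₂)=0.00114 - 0.00034j
  term(m=+3) = 0.00000 + 0.00000j   from Y*(Ω₁)=0.14130 - 0.03132j, Y(Ω₂)=0.00001 + 0.00002j
  term(m=+4) = -0.00000 - 0.00000j   from Y*(Ω₁)=0.24845 + 0.23444j, Y(Ω₂)=-0.00000 + 0.00000j
  term(m=+5) = -0.00000 + 0.00000j   from Y*(Ω₁)=0.00367 - 0.02275j, Y(Ω₂)=-0.00000 - 0.00000j
  term(m=+6) = 0.00000 - 0.00000j   from Y*(Ω₁)=0.37663 - 0.17558j, Y(Ω₂)=0.00000 - 0.00000j
  term(m=+7) = 0.00000 + 0.00000j   from Y*(Ω₁)=0.31712 + 0.18934j, Y(Ω₂)=0.00000 + 0.00000j
Total Σ_m = 0.30126 + 0.00000j. Multiply by 0.837758: 0.25238 + 0.00000j. P_7(cos γ) = 0.252383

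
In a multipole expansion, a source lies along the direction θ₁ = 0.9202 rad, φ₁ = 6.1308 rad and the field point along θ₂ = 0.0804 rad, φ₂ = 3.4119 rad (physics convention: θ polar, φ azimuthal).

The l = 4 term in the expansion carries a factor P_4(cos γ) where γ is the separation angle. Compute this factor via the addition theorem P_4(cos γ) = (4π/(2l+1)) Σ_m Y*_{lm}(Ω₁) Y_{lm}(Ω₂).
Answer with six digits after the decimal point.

-0.353393

Term-by-term m-sum for l=4 (normalisation 4π/9 = 1.396263):
  m=-4: Y*=0.14547 - 0.10157j  Y=0.00001 - 0.00002j  product -0.00000 - 0.00000j
  m=-3: Y*=0.34273 - 0.16859j  Y=-0.00045 + 0.00047j  product -0.00007 + 0.00024j
  m=-2: Y*=0.31677 - 0.09965j  Y=0.01102 - 0.00661j  product 0.00283 - 0.00319j
  m=-1: Y*=-0.09740 + 0.01496j  Y=-0.14434 + 0.04000j  product 0.01346 - 0.00605j
  m=+0: Y*=-0.34858 + 0.00000j  Y=0.81914 + 0.00000j  product -0.28554 + 0.00000j
  m=+1: Y*=0.09740 + 0.01496j  Y=0.14434 + 0.04000j  product 0.01346 + 0.00605j
  m=+2: Y*=0.31677 + 0.09965j  Y=0.01102 + 0.00661j  product 0.00283 + 0.00319j
  m=+3: Y*=-0.34273 - 0.16859j  Y=0.00045 + 0.00047j  product -0.00007 - 0.00024j
  m=+4: Y*=0.14547 + 0.10157j  Y=0.00001 + 0.00002j  product -0.00000 + 0.00000j
Accumulated sum -0.25310 + 0.00000j; after 4π/(2l+1) scaling, -0.35339 + 0.00000j ⇒ P_4 = -0.353393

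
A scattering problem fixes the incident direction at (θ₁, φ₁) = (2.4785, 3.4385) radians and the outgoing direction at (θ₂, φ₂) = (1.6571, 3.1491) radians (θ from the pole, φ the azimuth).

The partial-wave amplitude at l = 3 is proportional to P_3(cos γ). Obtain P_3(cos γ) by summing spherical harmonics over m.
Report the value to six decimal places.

-0.278776

Summing Y*_{l m}(θ₁,φ₁)·Y_{l m}(θ₂,φ₂) over m ∈ [−3, 3]; prefactor 4π/(2·3+1) = 1.795196:
  [-3]  conj(Y_{3,-3})(Ω₁) = (-0.061196, -0.075664) ; Y_{3,-3}(Ω₂) = (-0.412478, 0.009291) ; Δ = (0.025945, 0.030641)
  [-2]  conj(Y_{3,-2})(Ω₁) = (-0.252938, -0.170757) ; Y_{3,-2}(Ω₂) = (-0.087427, 0.001313) ; Δ = (0.022338, 0.014597)
  [-1]  conj(Y_{3,-1})(Ω₁) = (-0.400523, -0.122540) ; Y_{3,-1}(Ω₂) = (0.310007, -0.002327) ; Δ = (-0.124450, -0.037056)
  [+0]  conj(Y_{3,0})(Ω₁) = (-0.031012, -0.000000) ; Y_{3,0}(Ω₂) = (0.095305, 0.000000) ; Δ = (-0.002956, -0.000000)
  [+1]  conj(Y_{3,1})(Ω₁) = (0.400523, -0.122540) ; Y_{3,1}(Ω₂) = (-0.310007, -0.002327) ; Δ = (-0.124450, 0.037056)
  [+2]  conj(Y_{3,2})(Ω₁) = (-0.252938, 0.170757) ; Y_{3,2}(Ω₂) = (-0.087427, -0.001313) ; Δ = (0.022338, -0.014597)
  [+3]  conj(Y_{3,3})(Ω₁) = (0.061196, -0.075664) ; Y_{3,3}(Ω₂) = (0.412478, 0.009291) ; Δ = (0.025945, -0.030641)
Total Σ_m = (-0.155290, -0.000000). Multiply by 1.795196: (-0.278776, -0.000000). P_3(cos γ) = -0.278776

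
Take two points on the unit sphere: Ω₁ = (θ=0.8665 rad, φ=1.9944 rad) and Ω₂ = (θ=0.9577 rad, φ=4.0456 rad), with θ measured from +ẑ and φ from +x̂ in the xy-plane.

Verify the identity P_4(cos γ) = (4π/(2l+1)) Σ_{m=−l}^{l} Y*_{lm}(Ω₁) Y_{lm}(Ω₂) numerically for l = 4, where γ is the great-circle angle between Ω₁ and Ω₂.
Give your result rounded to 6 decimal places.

Addition theorem: P_4(cos γ) = (4π/9) Σ_m Y*_{lm}(Ω₁) Y_{lm}(Ω₂), m = −4…4:
  m=-4: Y*=(-0.018403, 0.148113)  Y=(-0.176138, 0.090458)  product (-0.010156, -0.027753)
  m=-3: Y*=(0.342663, -0.105993)  Y=(0.358219, 0.164101)  product (0.140142, 0.018263)
  m=-2: Y*=(-0.248859, -0.281693)  Y=(-0.069287, -0.286582)  product (-0.063486, 0.090836)
  m=-1: Y*=(0.006259, -0.013881)  Y=(0.093960, -0.119383)  product (-0.001069, -0.002051)
  m=+0: Y*=(-0.362372, -0.000000)  Y=(-0.327509, 0.000000)  product (0.118680, 0.000000)
  m=+1: Y*=(-0.006259, -0.013881)  Y=(-0.093960, -0.119383)  product (-0.001069, 0.002051)
  m=+2: Y*=(-0.248859, 0.281693)  Y=(-0.069287, 0.286582)  product (-0.063486, -0.090836)
  m=+3: Y*=(-0.342663, -0.105993)  Y=(-0.358219, 0.164101)  product (0.140142, -0.018263)
  m=+4: Y*=(-0.018403, -0.148113)  Y=(-0.176138, -0.090458)  product (-0.010156, 0.027753)
Σ over m = (0.249541, -0.000000); ×(4π/9) → (0.348426, -0.000000). Real part: 0.348426

0.348426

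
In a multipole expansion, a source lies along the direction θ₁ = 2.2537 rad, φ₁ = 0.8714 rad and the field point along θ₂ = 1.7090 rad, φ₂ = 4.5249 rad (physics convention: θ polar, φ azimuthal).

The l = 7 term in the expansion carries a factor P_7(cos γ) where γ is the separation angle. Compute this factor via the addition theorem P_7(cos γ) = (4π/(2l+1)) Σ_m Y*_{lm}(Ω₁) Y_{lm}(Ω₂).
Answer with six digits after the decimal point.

-0.322505

Addition theorem: P_7(cos γ) = (4π/15) Σ_m Y*_{lm}(Ω₁) Y_{lm}(Ω₂), m = −7…7:
  [-7]  conj(Y_{7,-7})(Ω₁) = +0.083117-0.015416i ; Y_{7,-7}(Ω₂) = +0.452083-0.119477i ; Δ = +0.035734-0.016900i
  [-6]  conj(Y_{7,-6})(Ω₁) = -0.126956+0.223798i ; Y_{7,-6}(Ω₂) = +0.104943+0.219564i ; Δ = -0.062461-0.004389i
  [-5]  conj(Y_{7,-5})(Ω₁) = -0.149813-0.403647i ; Y_{7,-5}(Ω₂) = +0.212369-0.155934i ; Δ = -0.094758-0.062361i
  [-4]  conj(Y_{7,-4})(Ω₁) = +0.343686+0.123126i ; Y_{7,-4}(Ω₂) = +0.196019+0.182594i ; Δ = +0.044887+0.086890i
  [-3]  conj(Y_{7,-3})(Ω₁) = +0.027028-0.015741i ; Y_{7,-3}(Ω₂) = +0.103124-0.163587i ; Δ = +0.000212-0.006045i
  [-2]  conj(Y_{7,-2})(Ω₁) = -0.062311+0.358688i ; Y_{7,-2}(Ω₂) = +0.255077+0.100399i ; Δ = -0.051906+0.085237i
  [-1]  conj(Y_{7,-1})(Ω₁) = -0.084402-0.100329i ; Y_{7,-1}(Ω₂) = +0.030815-0.162427i ; Δ = -0.018897+0.010618i
  [+0]  conj(Y_{7,0})(Ω₁) = -0.328996-0.000000i ; Y_{7,0}(Ω₂) = +0.275331+0.000000i ; Δ = -0.090583-0.000000i
  [+1]  conj(Y_{7,1})(Ω₁) = +0.084402-0.100329i ; Y_{7,1}(Ω₂) = -0.030815-0.162427i ; Δ = -0.018897-0.010618i
  [+2]  conj(Y_{7,2})(Ω₁) = -0.062311-0.358688i ; Y_{7,2}(Ω₂) = +0.255077-0.100399i ; Δ = -0.051906-0.085237i
  [+3]  conj(Y_{7,3})(Ω₁) = -0.027028-0.015741i ; Y_{7,3}(Ω₂) = -0.103124-0.163587i ; Δ = +0.000212+0.006045i
  [+4]  conj(Y_{7,4})(Ω₁) = +0.343686-0.123126i ; Y_{7,4}(Ω₂) = +0.196019-0.182594i ; Δ = +0.044887-0.086890i
  [+5]  conj(Y_{7,5})(Ω₁) = +0.149813-0.403647i ; Y_{7,5}(Ω₂) = -0.212369-0.155934i ; Δ = -0.094758+0.062361i
  [+6]  conj(Y_{7,6})(Ω₁) = -0.126956-0.223798i ; Y_{7,6}(Ω₂) = +0.104943-0.219564i ; Δ = -0.062461+0.004389i
  [+7]  conj(Y_{7,7})(Ω₁) = -0.083117-0.015416i ; Y_{7,7}(Ω₂) = -0.452083-0.119477i ; Δ = +0.035734+0.016900i
Accumulated sum -0.384962-0.000000i; after 4π/(2l+1) scaling, -0.322505-0.000000i ⇒ P_7 = -0.322505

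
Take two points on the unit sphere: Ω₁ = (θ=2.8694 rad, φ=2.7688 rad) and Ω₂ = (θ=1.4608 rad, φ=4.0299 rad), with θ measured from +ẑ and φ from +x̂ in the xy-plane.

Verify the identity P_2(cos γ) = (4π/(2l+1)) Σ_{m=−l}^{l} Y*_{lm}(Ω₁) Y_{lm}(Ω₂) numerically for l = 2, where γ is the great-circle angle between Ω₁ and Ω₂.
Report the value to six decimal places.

Expand P_2 via completeness: Σ_{m} conj(Y_{2,m}) at Ω₁ times Y_{2,m} at Ω₂ —
  [-2]  conj(Y_{2,-2})(Ω₁) = (0.020512, -0.018940) ; Y_{2,-2}(Ω₂) = (-0.077991, -0.373565) ; Δ = (-0.008675, -0.006185)
  [-1]  conj(Y_{2,-1})(Ω₁) = (0.186308, -0.072861) ; Y_{2,-1}(Ω₂) = (-0.053166, 0.065412) ; Δ = (-0.005139, 0.016061)
  [+0]  conj(Y_{2,0})(Ω₁) = (0.562396, -0.000000) ; Y_{2,0}(Ω₂) = (-0.303990, 0.000000) ; Δ = (-0.170963, 0.000000)
  [+1]  conj(Y_{2,1})(Ω₁) = (-0.186308, -0.072861) ; Y_{2,1}(Ω₂) = (0.053166, 0.065412) ; Δ = (-0.005139, -0.016061)
  [+2]  conj(Y_{2,2})(Ω₁) = (0.020512, 0.018940) ; Y_{2,2}(Ω₂) = (-0.077991, 0.373565) ; Δ = (-0.008675, 0.006185)
Σ over m = (-0.198591, 0.000000); ×(4π/5) → (-0.499115, 0.000000). Real part: -0.499115

-0.499115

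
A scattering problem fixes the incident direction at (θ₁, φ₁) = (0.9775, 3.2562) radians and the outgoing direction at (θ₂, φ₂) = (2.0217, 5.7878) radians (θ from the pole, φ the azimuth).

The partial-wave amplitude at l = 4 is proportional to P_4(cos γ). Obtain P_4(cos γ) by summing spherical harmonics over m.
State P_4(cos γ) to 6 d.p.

-0.027008

Addition theorem: P_4(cos γ) = (4π/9) Σ_m Y*_{lm}(Ω₁) Y_{lm}(Ω₂), m = −4…4:
  m=-4: +0.187520+0.092540i × -0.115960+0.266259i = -0.046385+0.039198i  (running Σ = -0.046385+0.039198i)
  m=-3: -0.375500-0.134445i × -0.033622-0.396282i = -0.040653+0.153324i  (running Σ = -0.087038+0.192522i)
  m=-2: +0.266069+0.062078i × +0.048911+0.074649i = +0.008380+0.022898i  (running Σ = -0.078658+0.215420i)
  m=-1: +0.176875+0.020360i × +0.272738+0.147367i = +0.045240+0.031619i  (running Σ = -0.033418+0.247039i)
  m=0: -0.312888-0.000000i × -0.151790+0.000000i = +0.047493+0.000000i  (running Σ = +0.014075+0.247039i)
  m=1: -0.176875+0.020360i × -0.272738+0.147367i = +0.045240-0.031619i  (running Σ = +0.059315+0.215420i)
  m=2: +0.266069-0.062078i × +0.048911-0.074649i = +0.008380-0.022898i  (running Σ = +0.067695+0.192522i)
  m=3: +0.375500-0.134445i × +0.033622-0.396282i = -0.040653-0.153324i  (running Σ = +0.027041+0.039198i)
  m=4: +0.187520-0.092540i × -0.115960-0.266259i = -0.046385-0.039198i  (running Σ = -0.019343-0.000000i)
Accumulated sum -0.019343-0.000000i; after 4π/(2l+1) scaling, -0.027008-0.000000i ⇒ P_4 = -0.027008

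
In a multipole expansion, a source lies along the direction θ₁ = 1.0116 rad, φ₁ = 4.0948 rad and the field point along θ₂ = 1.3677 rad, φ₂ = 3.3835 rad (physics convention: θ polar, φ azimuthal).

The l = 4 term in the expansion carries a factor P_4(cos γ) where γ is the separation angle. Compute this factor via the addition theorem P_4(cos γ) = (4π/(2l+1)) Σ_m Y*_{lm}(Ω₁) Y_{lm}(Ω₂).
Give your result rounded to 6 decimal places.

Summing Y*_{l m}(θ₁,φ₁)·Y_{l m}(θ₂,φ₂) over m ∈ [−4, 4]; prefactor 4π/(2·4+1) = 1.396263:
  term(m=-4) = -0.088999+0.027179i   from Y*(Ω₁)=-0.178924-0.142114i, Y(Ω₂)=+0.231018-0.335394i
  term(m=-3) = -0.051217+0.081132i   from Y*(Ω₁)=+0.388490-0.112541i, Y(Ω₂)=-0.177443+0.157435i
  term(m=-2) = -0.007902-0.052932i   from Y*(Ω₁)=-0.076798+0.220167i, Y(Ω₂)=-0.203178+0.106764i
  term(m=-1) = +0.042122+0.036300i   from Y*(Ω₁)=+0.126885+0.178643i, Y(Ω₂)=+0.246380-0.060792i
  term(m=+0) = -0.054917-0.000000i   from Y*(Ω₁)=-0.282538-0.000000i, Y(Ω₂)=+0.194371+0.000000i
  term(m=+1) = +0.042122-0.036300i   from Y*(Ω₁)=-0.126885+0.178643i, Y(Ω₂)=-0.246380-0.060792i
  term(m=+2) = -0.007902+0.052932i   from Y*(Ω₁)=-0.076798-0.220167i, Y(Ω₂)=-0.203178-0.106764i
  term(m=+3) = -0.051217-0.081132i   from Y*(Ω₁)=-0.388490-0.112541i, Y(Ω₂)=+0.177443+0.157435i
  term(m=+4) = -0.088999-0.027179i   from Y*(Ω₁)=-0.178924+0.142114i, Y(Ω₂)=+0.231018+0.335394i
Σ over m = -0.266909-0.000000i; ×(4π/9) → -0.372675-0.000000i. Real part: -0.372675

-0.372675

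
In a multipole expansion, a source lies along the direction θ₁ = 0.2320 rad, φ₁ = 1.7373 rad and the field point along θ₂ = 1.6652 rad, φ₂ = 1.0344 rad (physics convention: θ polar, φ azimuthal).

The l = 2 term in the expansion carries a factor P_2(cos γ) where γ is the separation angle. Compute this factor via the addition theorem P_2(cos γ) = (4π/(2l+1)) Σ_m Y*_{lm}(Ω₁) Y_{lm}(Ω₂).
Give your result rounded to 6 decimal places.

Addition theorem: P_2(cos γ) = (4π/5) Σ_m Y*_{lm}(Ω₁) Y_{lm}(Ω₂), m = −2…2:
  m=-2: (-0.019299, -0.006675) × (-0.182873, -0.336341) = (0.001284, 0.007712)  (running Σ = (0.001284, 0.007712))
  m=-1: (-0.028650, 0.170478) × (-0.037050, 0.062317) = (-0.009562, -0.008102)  (running Σ = (-0.008278, -0.000390))
  m=0: (0.580763, -0.000000) × (-0.306984, 0.000000) = (-0.178285, 0.000000)  (running Σ = (-0.186563, -0.000390))
  m=1: (0.028650, 0.170478) × (0.037050, 0.062317) = (-0.009562, 0.008102)  (running Σ = (-0.196125, 0.007712))
  m=2: (-0.019299, 0.006675) × (-0.182873, 0.336341) = (0.001284, -0.007712)  (running Σ = (-0.194841, 0.000000))
Total Σ_m = (-0.194841, 0.000000). Multiply by 2.513274: (-0.489690, 0.000000). P_2(cos γ) = -0.489690

-0.489690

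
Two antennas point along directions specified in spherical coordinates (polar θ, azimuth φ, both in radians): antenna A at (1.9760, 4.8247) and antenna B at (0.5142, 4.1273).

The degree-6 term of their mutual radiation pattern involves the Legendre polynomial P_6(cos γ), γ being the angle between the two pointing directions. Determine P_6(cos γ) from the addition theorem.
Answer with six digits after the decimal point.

-0.312431

Term-by-term m-sum for l=6 (normalisation 4π/13 = 0.966644):
  term(m=-6) = (-0.001003, -0.001719)   from Y*(Ω₁)=(-0.227437, -0.181623), Y(Ω₂)=(0.006378, 0.002466)
  term(m=-5) = (0.017065, 0.006141)   from Y*(Ω₁)=(-0.230297, 0.366064), Y(Ω₂)=(-0.008994, -0.040960)
  term(m=-4) = (-0.025968, 0.009538)   from Y*(Ω₁)=(0.162631, 0.078408), Y(Ω₂)=(-0.106617, 0.110049)
  term(m=-3) = (-0.046162, 0.080363)   from Y*(Ω₁)=(-0.085042, 0.242777), Y(Ω₂)=(0.354162, 0.066084)
  term(m=-2) = (-0.023988, -0.134886)   from Y*(Ω₁)=(0.268243, 0.061288), Y(Ω₂)=(-0.194178, -0.458484)
  term(m=-1) = (-0.028005, -0.023464)   from Y*(Ω₁)=(-0.018985, 0.168327), Y(Ω₂)=(-0.119114, 0.179804)
  term(m=+0) = (-0.107092, 0.000000)   from Y*(Ω₁)=(0.290948, -0.000000), Y(Ω₂)=(-0.368080, 0.000000)
  term(m=+1) = (-0.028005, 0.023464)   from Y*(Ω₁)=(0.018985, 0.168327), Y(Ω₂)=(0.119114, 0.179804)
  term(m=+2) = (-0.023988, 0.134886)   from Y*(Ω₁)=(0.268243, -0.061288), Y(Ω₂)=(-0.194178, 0.458484)
  term(m=+3) = (-0.046162, -0.080363)   from Y*(Ω₁)=(0.085042, 0.242777), Y(Ω₂)=(-0.354162, 0.066084)
  term(m=+4) = (-0.025968, -0.009538)   from Y*(Ω₁)=(0.162631, -0.078408), Y(Ω₂)=(-0.106617, -0.110049)
  term(m=+5) = (0.017065, -0.006141)   from Y*(Ω₁)=(0.230297, 0.366064), Y(Ω₂)=(0.008994, -0.040960)
  term(m=+6) = (-0.001003, 0.001719)   from Y*(Ω₁)=(-0.227437, 0.181623), Y(Ω₂)=(0.006378, -0.002466)
Σ over m = (-0.323212, 0.000000); ×(4π/13) → (-0.312431, 0.000000). Real part: -0.312431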